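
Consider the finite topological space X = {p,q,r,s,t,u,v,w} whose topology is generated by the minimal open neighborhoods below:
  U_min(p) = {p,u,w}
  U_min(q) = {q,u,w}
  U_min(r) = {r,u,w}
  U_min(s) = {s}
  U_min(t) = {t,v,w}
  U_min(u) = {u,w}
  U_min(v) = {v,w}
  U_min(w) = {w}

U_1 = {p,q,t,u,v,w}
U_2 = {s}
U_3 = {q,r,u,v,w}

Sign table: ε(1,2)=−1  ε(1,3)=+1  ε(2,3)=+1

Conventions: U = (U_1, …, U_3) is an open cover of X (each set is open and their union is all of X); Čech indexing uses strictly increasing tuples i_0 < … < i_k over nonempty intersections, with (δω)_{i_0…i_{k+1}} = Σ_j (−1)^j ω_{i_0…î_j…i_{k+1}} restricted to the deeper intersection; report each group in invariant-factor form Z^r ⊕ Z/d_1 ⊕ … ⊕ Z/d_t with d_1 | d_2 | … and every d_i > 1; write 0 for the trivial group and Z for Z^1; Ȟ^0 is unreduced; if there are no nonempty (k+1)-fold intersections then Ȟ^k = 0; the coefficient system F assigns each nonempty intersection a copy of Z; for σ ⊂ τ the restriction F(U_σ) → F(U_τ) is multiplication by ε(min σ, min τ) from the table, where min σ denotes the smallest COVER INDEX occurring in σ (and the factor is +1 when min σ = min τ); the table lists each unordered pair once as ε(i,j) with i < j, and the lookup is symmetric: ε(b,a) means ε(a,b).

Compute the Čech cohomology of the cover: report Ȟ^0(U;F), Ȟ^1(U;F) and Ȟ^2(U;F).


intersection data:
  U13={q,u,v,w}
C dims 3,1; δ0: rk 1, SNF 1^1
Ȟ^0 = (3 − 1) − 0 = 2, so Ȟ^0 ≅ Z^2
Ȟ^1 = (1 − 0) − 1 = 0, so Ȟ^1 ≅ 0
Ȟ^2 = (0 − 0) − 0 = 0, so Ȟ^2 ≅ 0

Ȟ^0 = Z^2, Ȟ^1 = 0, Ȟ^2 = 0


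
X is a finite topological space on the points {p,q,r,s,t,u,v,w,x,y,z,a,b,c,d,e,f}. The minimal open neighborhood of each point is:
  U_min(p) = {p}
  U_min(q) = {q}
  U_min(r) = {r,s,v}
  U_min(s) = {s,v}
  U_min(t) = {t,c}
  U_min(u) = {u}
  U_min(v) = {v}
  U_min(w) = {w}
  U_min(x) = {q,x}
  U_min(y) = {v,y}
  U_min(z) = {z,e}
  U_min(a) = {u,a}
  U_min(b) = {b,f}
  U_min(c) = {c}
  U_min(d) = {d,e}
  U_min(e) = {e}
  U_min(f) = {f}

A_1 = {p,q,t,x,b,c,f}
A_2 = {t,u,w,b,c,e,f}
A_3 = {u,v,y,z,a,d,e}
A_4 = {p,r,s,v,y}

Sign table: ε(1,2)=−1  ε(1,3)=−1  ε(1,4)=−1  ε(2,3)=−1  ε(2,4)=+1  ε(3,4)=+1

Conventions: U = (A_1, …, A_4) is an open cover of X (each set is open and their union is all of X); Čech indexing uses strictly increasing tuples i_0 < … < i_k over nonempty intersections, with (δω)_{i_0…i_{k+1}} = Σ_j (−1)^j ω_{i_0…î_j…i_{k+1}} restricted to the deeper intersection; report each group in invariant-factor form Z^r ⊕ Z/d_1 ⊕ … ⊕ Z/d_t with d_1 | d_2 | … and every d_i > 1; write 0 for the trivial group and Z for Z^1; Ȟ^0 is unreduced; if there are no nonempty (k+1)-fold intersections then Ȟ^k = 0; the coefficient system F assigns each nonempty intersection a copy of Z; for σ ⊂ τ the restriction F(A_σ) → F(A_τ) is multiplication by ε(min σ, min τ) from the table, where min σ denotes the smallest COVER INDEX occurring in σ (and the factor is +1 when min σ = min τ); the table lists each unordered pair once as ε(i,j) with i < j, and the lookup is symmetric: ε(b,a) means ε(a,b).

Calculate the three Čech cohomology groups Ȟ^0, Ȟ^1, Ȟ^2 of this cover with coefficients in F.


nerve of the cover:
  A12={t,b,c,f} A14={p} A23={u,e} A34={v,y}
C dims 4,4; δ0: rk 4, SNF 1^3·2
Ȟ^0 = (4 − 4) − 0 = 0, so Ȟ^0 ≅ 0
Ȟ^1 = (4 − 0) − 4 = 0 plus torsion [2], so Ȟ^1 ≅ Z/2
Ȟ^2 = (0 − 0) − 0 = 0, so Ȟ^2 ≅ 0

Ȟ^0 = 0, Ȟ^1 = Z/2 and Ȟ^2 = 0


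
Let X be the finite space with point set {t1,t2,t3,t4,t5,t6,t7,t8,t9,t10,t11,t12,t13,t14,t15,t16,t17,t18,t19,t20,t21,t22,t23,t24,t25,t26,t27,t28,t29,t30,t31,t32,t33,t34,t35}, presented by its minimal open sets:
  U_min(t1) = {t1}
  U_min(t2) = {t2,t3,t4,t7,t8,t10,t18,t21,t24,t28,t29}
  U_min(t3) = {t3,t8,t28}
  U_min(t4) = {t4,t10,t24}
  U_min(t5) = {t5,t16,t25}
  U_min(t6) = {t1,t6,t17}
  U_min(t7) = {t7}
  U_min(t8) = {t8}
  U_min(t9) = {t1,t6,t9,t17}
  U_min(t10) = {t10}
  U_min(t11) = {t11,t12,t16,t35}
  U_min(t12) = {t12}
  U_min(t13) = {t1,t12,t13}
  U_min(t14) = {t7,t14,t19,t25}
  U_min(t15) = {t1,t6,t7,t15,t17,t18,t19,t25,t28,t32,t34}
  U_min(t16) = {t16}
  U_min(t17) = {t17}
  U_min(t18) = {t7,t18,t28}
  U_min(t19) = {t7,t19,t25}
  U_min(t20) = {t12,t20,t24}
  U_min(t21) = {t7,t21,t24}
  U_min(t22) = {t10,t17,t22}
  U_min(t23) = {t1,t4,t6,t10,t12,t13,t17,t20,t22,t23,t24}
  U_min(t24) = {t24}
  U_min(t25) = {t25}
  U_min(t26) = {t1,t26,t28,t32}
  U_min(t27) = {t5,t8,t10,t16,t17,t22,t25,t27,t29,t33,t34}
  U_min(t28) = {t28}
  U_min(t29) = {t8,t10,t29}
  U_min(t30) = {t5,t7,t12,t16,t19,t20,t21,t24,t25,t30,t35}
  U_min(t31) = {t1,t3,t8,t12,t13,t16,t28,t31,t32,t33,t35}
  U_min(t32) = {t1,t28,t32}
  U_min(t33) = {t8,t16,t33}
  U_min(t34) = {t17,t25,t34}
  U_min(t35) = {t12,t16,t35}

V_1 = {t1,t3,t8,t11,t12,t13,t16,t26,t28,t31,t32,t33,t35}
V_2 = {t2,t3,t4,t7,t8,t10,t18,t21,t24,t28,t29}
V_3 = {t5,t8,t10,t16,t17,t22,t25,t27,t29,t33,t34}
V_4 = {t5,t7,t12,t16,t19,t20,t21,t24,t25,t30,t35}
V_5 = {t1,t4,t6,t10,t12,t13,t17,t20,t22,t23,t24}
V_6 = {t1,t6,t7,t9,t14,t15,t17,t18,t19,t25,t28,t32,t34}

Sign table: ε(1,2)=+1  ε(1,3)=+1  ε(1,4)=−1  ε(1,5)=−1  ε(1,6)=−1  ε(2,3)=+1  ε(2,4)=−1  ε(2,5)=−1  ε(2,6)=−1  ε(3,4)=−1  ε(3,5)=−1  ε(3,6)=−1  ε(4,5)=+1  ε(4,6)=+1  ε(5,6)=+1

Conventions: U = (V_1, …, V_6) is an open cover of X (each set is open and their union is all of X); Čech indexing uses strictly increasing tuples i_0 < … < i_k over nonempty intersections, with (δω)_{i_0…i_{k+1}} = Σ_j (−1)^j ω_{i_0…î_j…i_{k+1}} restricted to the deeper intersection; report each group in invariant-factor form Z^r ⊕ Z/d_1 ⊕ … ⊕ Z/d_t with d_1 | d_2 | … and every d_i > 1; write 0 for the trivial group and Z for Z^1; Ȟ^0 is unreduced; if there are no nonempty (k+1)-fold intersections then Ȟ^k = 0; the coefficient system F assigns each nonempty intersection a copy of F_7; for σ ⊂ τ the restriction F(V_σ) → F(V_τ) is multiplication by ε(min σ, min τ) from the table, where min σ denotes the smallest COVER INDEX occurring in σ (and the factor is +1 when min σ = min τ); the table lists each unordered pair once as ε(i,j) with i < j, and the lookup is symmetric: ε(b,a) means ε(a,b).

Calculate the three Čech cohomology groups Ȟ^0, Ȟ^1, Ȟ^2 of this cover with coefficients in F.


Ȟ^0 ≅ Z/7, Ȟ^1 ≅ 0, Ȟ^2 ≅ 0

nonempty intersections:
  V12={t3,t8,t28} V13={t8,t16,t33} V14={t12,t16,t35} V15={t1,t12,t13} V16={t1,t28,t32} V23={t8,t10,t29} V24={t7,t21,t24} V25={t4,t10,t24} V26={t7,t18,t28} V34={t5,t16,t25} V35={t10,t17,t22} V36={t17,t25,t34} V45={t12,t20,t24} V46={t7,t19,t25} V56={t1,t6,t17}
  V123={t8} V126={t28} V134={t16} V145={t12} V156={t1} V235={t10} V245={t24} V246={t7} V346={t25} V356={t17}
C dims 6,15,10; δ0: rk_F7 5; δ1: rk_F7 10
Ȟ^0: (6−5)−0=1 ⇒ Z/7
Ȟ^1: (15−10)−5=0 ⇒ 0
Ȟ^2: (10−0)−10=0 ⇒ 0


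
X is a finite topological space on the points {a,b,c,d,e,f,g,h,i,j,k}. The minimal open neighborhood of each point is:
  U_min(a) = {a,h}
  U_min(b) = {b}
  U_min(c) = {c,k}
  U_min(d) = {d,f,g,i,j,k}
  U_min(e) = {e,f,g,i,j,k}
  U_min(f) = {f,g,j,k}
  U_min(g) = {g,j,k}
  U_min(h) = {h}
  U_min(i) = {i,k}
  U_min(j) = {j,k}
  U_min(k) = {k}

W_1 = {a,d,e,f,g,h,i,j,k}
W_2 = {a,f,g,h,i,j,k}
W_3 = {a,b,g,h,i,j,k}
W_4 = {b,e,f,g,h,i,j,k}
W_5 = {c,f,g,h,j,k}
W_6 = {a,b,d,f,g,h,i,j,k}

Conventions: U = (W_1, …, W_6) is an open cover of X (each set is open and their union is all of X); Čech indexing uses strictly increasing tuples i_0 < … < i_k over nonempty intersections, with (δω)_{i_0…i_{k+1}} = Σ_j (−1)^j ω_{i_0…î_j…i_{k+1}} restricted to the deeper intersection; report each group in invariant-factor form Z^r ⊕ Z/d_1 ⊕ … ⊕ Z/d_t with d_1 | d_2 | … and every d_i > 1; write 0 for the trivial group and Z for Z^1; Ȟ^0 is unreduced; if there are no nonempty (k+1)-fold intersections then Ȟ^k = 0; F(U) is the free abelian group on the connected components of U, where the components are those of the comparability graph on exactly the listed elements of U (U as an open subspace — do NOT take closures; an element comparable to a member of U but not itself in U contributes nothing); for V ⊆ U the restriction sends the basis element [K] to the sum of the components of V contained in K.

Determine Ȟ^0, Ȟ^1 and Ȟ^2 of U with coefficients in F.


nerve simplices:
  W12={a,f,g,h,i,j,k} W13={a,g,h,i,j,k} W14={e,f,g,h,i,j,k} W15={f,g,h,j,k} W16={a,d,f,g,h,i,j,k} W23={a,g,h,i,j,k} W24={f,g,h,i,j,k} W25={f,g,h,j,k} W26={a,f,g,h,i,j,k} W34={b,g,h,i,j,k} W35={g,h,j,k} W36={a,b,g,h,i,j,k} W45={f,g,h,j,k} W46={b,f,g,h,i,j,k} W56={f,g,h,j,k}
  W123={a,g,h,i,j,k} W124={f,g,h,i,j,k} W125={f,g,h,j,k} W126={a,f,g,h,i,j,k} W134={g,h,i,j,k} W135={g,h,j,k} W136={a,g,h,i,j,k} W145={f,g,h,j,k} W146={f,g,h,i,j,k} W156={f,g,h,j,k} W234={g,h,i,j,k} W235={g,h,j,k} W236={a,g,h,i,j,k} W245={f,g,h,j,k} W246={f,g,h,i,j,k} W256={f,g,h,j,k} W345={g,h,j,k} W346={b,g,h,i,j,k} W356={g,h,j,k} W456={f,g,h,j,k}
  W1234={g,h,i,j,k} W1235={g,h,j,k} W1236={a,g,h,i,j,k} W1245={f,g,h,j,k} W1246={f,g,h,i,j,k} W1256={f,g,h,j,k} W1345={g,h,j,k} W1346={g,h,i,j,k} W1356={g,h,j,k} W1456={f,g,h,j,k} W2345={g,h,j,k} W2346={g,h,i,j,k} W2356={g,h,j,k} W2456={f,g,h,j,k} W3456={g,h,j,k}
  W12345={g,h,j,k} W12346={g,h,i,j,k} W12356={g,h,j,k} W12456={f,g,h,j,k} W13456={g,h,j,k} W23456={g,h,j,k}
  W123456={g,h,j,k}
components per intersection:
  W1: {a,h} {d,e,f,g,i,j,k}
  W2: {a,h} {f,g,i,j,k}
  W3: {a,h} {b} {g,i,j,k}
  W4: {b} {e,f,g,i,j,k} {h}
  W5: {c,f,g,j,k} {h}
  W6: {a,h} {b} {d,f,g,i,j,k}
  W12: {a,h} {f,g,i,j,k}
  W13: {a,h} {g,i,j,k}
  W14: {e,f,g,i,j,k} {h}
  W15: {f,g,j,k} {h}
  W16: {a,h} {d,f,g,i,j,k}
  W23: {a,h} {g,i,j,k}
  W24: {f,g,i,j,k} {h}
  W25: {f,g,j,k} {h}
  W26: {a,h} {f,g,i,j,k}
  W34: {b} {g,i,j,k} {h}
  W35: {g,j,k} {h}
  W36: {a,h} {b} {g,i,j,k}
  W45: {f,g,j,k} {h}
  W46: {b} {f,g,i,j,k} {h}
  W56: {f,g,j,k} {h}
  W123: {a,h} {g,i,j,k}
  W124: {f,g,i,j,k} {h}
  W125: {f,g,j,k} {h}
  W126: {a,h} {f,g,i,j,k}
  W134: {g,i,j,k} {h}
  W135: {g,j,k} {h}
  W136: {a,h} {g,i,j,k}
  W145: {f,g,j,k} {h}
  W146: {f,g,i,j,k} {h}
  W156: {f,g,j,k} {h}
  W234: {g,i,j,k} {h}
  W235: {g,j,k} {h}
  W236: {a,h} {g,i,j,k}
  W245: {f,g,j,k} {h}
  W246: {f,g,i,j,k} {h}
  W256: {f,g,j,k} {h}
  W345: {g,j,k} {h}
  W346: {b} {g,i,j,k} {h}
  W356: {g,j,k} {h}
  W456: {f,g,j,k} {h}
  W1234: {g,i,j,k} {h}
  W1235: {g,j,k} {h}
  W1236: {a,h} {g,i,j,k}
  W1245: {f,g,j,k} {h}
  W1246: {f,g,i,j,k} {h}
  W1256: {f,g,j,k} {h}
  W1345: {g,j,k} {h}
  W1346: {g,i,j,k} {h}
  W1356: {g,j,k} {h}
  W1456: {f,g,j,k} {h}
  W2345: {g,j,k} {h}
  W2346: {g,i,j,k} {h}
  W2356: {g,j,k} {h}
  W2456: {f,g,j,k} {h}
  W3456: {g,j,k} {h}
  W12345: {g,j,k} {h}
  W12346: {g,i,j,k} {h}
  W12356: {g,j,k} {h}
  W12456: {f,g,j,k} {h}
  W13456: {g,j,k} {h}
  W23456: {g,j,k} {h}
  W123456: {g,j,k} {h}
C dims 15,33,41,30; δ0: rk 12, SNF 1^12; δ1: rk 21, SNF 1^21; δ2: rk 20, SNF 1^20
degree 0: 15−12−0 = 3 → Ȟ^0 ≅ Z^3
degree 1: 33−21−12 = 0 → Ȟ^1 ≅ 0
degree 2: 41−20−21 = 0 → Ȟ^2 ≅ 0

Ȟ^0 = Z^3,  Ȟ^1 = 0,  Ȟ^2 = 0


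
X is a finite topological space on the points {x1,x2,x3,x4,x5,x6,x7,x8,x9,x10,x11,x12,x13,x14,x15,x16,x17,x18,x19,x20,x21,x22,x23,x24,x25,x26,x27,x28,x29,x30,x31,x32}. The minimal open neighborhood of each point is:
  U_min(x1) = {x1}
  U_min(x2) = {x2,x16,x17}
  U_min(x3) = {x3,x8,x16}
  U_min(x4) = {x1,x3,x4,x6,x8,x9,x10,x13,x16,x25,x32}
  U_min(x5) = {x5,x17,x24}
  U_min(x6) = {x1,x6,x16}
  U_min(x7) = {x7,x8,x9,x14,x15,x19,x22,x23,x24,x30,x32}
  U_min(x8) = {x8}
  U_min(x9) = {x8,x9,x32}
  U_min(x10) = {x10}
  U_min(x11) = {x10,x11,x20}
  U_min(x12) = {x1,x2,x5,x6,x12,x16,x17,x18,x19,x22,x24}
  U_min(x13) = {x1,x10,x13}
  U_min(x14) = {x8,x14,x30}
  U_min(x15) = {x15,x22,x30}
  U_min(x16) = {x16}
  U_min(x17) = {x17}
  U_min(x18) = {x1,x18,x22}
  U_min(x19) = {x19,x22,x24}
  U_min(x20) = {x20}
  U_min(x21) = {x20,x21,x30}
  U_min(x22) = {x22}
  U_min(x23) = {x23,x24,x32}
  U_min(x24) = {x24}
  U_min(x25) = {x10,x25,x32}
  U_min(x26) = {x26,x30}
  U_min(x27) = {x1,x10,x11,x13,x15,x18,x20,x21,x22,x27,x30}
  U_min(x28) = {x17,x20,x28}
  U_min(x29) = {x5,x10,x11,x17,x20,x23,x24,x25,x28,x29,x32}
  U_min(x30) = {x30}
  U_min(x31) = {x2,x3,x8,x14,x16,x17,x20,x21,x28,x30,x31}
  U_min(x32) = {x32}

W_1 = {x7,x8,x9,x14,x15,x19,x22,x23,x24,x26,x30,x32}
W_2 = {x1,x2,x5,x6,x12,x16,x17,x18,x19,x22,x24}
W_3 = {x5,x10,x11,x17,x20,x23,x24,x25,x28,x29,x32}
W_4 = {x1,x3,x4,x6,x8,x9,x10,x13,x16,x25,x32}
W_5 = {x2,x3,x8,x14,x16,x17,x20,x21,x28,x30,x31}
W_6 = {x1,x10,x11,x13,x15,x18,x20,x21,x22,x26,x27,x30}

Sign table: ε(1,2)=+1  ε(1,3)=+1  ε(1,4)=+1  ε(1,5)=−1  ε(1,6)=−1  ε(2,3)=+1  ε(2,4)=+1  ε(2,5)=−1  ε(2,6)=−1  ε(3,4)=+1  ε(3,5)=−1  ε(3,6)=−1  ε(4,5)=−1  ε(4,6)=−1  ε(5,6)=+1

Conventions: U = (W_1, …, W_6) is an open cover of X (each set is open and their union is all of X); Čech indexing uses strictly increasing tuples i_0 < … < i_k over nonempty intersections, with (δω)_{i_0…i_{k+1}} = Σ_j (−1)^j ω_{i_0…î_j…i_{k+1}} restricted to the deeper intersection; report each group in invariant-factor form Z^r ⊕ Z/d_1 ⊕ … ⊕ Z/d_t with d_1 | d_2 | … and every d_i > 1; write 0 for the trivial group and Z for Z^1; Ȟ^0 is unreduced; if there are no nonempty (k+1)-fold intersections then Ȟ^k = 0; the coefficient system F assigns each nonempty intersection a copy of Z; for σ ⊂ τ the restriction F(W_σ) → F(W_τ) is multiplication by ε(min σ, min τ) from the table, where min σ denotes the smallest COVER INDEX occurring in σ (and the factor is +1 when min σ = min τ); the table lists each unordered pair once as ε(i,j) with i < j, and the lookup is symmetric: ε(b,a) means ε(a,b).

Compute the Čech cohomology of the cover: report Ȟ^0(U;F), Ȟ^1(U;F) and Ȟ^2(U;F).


Ȟ^0 = Z,  Ȟ^1 = 0,  Ȟ^2 = Z/2

intersection data:
  W12={x19,x22,x24} W13={x23,x24,x32} W14={x8,x9,x32} W15={x8,x14,x30} W16={x15,x22,x26,x30} W23={x5,x17,x24} W24={x1,x6,x16} W25={x2,x16,x17} W26={x1,x18,x22} W34={x10,x25,x32} W35={x17,x20,x28} W36={x10,x11,x20} W45={x3,x8,x16} W46={x1,x10,x13} W56={x20,x21,x30}
  W123={x24} W126={x22} W134={x32} W145={x8} W156={x30} W235={x17} W245={x16} W246={x1} W346={x10} W356={x20}
C dims 6,15,10; δ0: rk 5, SNF 1^5; δ1: rk 10, SNF 1^9·2
Ȟ^0 = (6 − 5) − 0 = 1, so Ȟ^0 ≅ Z
Ȟ^1 = (15 − 10) − 5 = 0, so Ȟ^1 ≅ 0
Ȟ^2 = (10 − 0) − 10 = 0 plus torsion [2], so Ȟ^2 ≅ Z/2


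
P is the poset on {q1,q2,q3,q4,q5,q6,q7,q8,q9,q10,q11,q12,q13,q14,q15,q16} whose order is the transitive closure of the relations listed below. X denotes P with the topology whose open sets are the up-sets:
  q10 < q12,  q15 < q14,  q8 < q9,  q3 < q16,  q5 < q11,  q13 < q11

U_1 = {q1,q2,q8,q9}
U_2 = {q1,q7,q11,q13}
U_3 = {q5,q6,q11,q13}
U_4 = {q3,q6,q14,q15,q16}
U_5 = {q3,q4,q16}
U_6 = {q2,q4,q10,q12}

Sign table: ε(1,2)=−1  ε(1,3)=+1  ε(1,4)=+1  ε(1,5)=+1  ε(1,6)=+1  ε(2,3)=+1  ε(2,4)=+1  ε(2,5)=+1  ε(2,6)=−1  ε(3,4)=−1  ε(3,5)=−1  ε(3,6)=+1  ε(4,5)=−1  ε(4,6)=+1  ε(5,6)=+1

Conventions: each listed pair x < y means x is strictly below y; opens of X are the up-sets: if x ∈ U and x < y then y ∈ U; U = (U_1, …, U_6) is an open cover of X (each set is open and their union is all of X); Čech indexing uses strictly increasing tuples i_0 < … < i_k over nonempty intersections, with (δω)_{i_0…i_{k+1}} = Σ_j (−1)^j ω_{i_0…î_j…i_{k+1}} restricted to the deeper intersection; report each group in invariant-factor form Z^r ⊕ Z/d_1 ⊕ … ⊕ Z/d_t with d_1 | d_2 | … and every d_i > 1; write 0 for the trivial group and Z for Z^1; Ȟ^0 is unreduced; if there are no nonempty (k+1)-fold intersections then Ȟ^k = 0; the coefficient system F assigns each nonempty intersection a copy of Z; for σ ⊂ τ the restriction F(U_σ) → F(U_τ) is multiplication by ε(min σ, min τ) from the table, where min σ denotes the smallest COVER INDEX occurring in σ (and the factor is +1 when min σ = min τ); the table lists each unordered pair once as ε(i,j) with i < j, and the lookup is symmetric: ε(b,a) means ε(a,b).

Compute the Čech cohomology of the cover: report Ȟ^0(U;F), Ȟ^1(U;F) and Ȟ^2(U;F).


cover nerve:
  U12={q1} U16={q2} U23={q11,q13} U34={q6} U45={q3,q16} U56={q4}
C dims 6,6; δ0: rk 6, SNF 1^5·2
Ȟ^0: (6−6)−0=0 ⇒ 0
Ȟ^1: (6−0)−6=0 plus torsion [2] ⇒ Z/2
Ȟ^2: (0−0)−0=0 ⇒ 0

Ȟ^0(U;F) ≅ 0,  Ȟ^1(U;F) ≅ Z/2,  Ȟ^2(U;F) ≅ 0


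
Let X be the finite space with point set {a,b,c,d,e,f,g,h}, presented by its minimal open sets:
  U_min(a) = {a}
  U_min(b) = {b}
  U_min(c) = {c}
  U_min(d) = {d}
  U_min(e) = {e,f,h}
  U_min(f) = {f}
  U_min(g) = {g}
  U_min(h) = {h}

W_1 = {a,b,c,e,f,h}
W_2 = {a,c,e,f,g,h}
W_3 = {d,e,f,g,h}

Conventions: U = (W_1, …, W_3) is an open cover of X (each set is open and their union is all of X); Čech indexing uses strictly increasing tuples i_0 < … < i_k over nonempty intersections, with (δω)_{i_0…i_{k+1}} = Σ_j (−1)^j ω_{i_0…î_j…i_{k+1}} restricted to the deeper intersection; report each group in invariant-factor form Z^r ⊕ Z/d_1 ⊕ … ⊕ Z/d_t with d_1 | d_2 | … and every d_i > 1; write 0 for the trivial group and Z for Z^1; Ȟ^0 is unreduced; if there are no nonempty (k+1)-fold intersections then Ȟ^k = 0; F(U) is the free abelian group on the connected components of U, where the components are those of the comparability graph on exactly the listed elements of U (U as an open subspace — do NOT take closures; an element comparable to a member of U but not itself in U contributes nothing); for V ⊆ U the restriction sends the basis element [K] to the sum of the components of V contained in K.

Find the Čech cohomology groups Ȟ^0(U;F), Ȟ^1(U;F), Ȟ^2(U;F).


Ȟ^0(U;F) ≅ Z^6, Ȟ^1(U;F) ≅ 0, Ȟ^2(U;F) ≅ 0

cover nerve:
  W12={a,c,e,f,h} W13={e,f,h} W23={e,f,g,h}
  W123={e,f,h}
components per intersection:
  W1: {a} {b} {c} {e,f,h}
  W2: {a} {c} {e,f,h} {g}
  W3: {d} {e,f,h} {g}
  W12: {a} {c} {e,f,h}
  W13: {e,f,h}
  W23: {e,f,h} {g}
  W123: {e,f,h}
C dims 11,6,1; δ0: rk 5, SNF 1^5; δ1: rk 1, SNF 1^1
Ȟ^0: (11−5)−0=6 ⇒ Z^6
Ȟ^1: (6−1)−5=0 ⇒ 0
Ȟ^2: (1−0)−1=0 ⇒ 0


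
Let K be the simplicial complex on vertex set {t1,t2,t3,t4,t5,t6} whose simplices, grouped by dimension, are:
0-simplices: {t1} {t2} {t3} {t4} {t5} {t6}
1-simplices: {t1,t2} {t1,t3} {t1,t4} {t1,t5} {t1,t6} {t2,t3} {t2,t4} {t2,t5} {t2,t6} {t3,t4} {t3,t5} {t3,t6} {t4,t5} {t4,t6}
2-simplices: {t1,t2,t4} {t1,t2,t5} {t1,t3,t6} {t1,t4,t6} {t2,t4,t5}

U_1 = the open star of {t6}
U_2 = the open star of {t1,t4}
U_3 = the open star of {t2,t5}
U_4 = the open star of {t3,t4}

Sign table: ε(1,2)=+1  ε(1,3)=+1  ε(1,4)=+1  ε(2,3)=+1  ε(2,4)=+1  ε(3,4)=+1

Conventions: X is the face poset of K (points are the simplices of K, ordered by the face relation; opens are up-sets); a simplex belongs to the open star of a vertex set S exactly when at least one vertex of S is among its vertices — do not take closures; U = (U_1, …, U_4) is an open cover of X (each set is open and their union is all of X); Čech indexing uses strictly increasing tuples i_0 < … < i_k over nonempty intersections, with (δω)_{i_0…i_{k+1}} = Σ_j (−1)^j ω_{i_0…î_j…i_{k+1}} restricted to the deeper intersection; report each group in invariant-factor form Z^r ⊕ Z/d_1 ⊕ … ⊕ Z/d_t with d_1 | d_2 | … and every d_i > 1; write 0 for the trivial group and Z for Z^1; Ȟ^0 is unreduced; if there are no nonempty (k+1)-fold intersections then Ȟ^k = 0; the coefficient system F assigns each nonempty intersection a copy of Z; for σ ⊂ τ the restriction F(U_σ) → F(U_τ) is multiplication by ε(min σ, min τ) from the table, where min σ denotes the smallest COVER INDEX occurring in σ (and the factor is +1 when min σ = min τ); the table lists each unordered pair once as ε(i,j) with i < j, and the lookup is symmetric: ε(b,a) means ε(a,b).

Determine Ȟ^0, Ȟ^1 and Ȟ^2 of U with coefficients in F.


nonempty overlaps:
  U1={{t6},{t1,t6},{t2,t6},{t3,t6},{t4,t6},{t1,t3,t6},{t1,t4,t6}} U2={{t1},{t4},{t1,t2},{t1,t3},{t1,t4},{t1,t5},{t1,t6},{t2,t4},{t3,t4},{t4,t5},{t4,t6},{t1,t2,t4},{t1,t2,t5},{t1,t3,t6},{t1,t4,t6},{t2,t4,t5}} U3={{t2},{t5},{t1,t2},{t1,t5},{t2,t3},{t2,t4},{t2,t5},{t2,t6},{t3,t5},{t4,t5},{t1,t2,t4},{t1,t2,t5},{t2,t4,t5}} U4={{t3},{t4},{t1,t3},{t1,t4},{t2,t3},{t2,t4},{t3,t4},{t3,t5},{t3,t6},{t4,t5},{t4,t6},{t1,t2,t4},{t1,t3,t6},{t1,t4,t6},{t2,t4,t5}}
  U12={{t1,t6},{t4,t6},{t1,t3,t6},{t1,t4,t6}} U13={{t2,t6}} U14={{t3,t6},{t4,t6},{t1,t3,t6},{t1,t4,t6}} U23={{t1,t2},{t1,t5},{t2,t4},{t4,t5},{t1,t2,t4},{t1,t2,t5},{t2,t4,t5}} U24={{t4},{t1,t3},{t1,t4},{t2,t4},{t3,t4},{t4,t5},{t4,t6},{t1,t2,t4},{t1,t3,t6},{t1,t4,t6},{t2,t4,t5}} U34={{t2,t3},{t2,t4},{t3,t5},{t4,t5},{t1,t2,t4},{t2,t4,t5}}
  U124={{t4,t6},{t1,t3,t6},{t1,t4,t6}} U234={{t2,t4},{t4,t5},{t1,t2,t4},{t2,t4,t5}}
C dims 4,6,2; δ0: rk 3, SNF 1^3; δ1: rk 2, SNF 1^2
degree 0: 4−3−0 = 1 → Ȟ^0 ≅ Z
degree 1: 6−2−3 = 1 → Ȟ^1 ≅ Z
degree 2: 2−0−2 = 0 → Ȟ^2 ≅ 0

Ȟ^0(U;F) ≅ Z,  Ȟ^1(U;F) ≅ Z,  Ȟ^2(U;F) ≅ 0


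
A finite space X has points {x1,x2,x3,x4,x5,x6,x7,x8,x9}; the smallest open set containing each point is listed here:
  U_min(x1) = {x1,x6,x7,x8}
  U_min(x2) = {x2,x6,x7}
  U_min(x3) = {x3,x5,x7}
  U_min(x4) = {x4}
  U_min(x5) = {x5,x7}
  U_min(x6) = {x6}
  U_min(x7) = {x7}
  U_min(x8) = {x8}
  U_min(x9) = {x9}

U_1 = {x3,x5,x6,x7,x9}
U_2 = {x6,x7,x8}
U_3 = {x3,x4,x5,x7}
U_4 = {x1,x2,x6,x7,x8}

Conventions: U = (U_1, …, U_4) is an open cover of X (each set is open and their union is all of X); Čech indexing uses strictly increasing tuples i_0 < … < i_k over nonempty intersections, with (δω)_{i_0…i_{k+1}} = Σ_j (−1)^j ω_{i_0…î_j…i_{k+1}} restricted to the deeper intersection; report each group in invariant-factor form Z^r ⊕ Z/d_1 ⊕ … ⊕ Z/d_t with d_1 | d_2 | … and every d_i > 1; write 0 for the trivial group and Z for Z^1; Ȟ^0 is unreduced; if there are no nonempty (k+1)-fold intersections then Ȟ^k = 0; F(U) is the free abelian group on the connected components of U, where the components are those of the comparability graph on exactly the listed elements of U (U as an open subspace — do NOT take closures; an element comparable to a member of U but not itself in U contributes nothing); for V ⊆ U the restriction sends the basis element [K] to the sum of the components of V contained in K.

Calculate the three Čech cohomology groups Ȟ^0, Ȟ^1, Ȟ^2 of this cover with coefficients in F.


nerve simplices:
  U12={x6,x7} U13={x3,x5,x7} U14={x6,x7} U23={x7} U24={x6,x7,x8} U34={x7}
  U123={x7} U124={x6,x7} U134={x7} U234={x7}
  U1234={x7}
components per intersection:
  U1: {x3,x5,x7} {x6} {x9}
  U2: {x6} {x7} {x8}
  U3: {x3,x5,x7} {x4}
  U4: {x1,x2,x6,x7,x8}
  U12: {x6} {x7}
  U13: {x3,x5,x7}
  U14: {x6} {x7}
  U23: {x7}
  U24: {x6} {x7} {x8}
  U34: {x7}
  U123: {x7}
  U124: {x6} {x7}
  U134: {x7}
  U234: {x7}
  U1234: {x7}
C dims 9,10,5,1; δ0: rk 6, SNF 1^6; δ1: rk 4, SNF 1^4; δ2: rk 1, SNF 1^1
degree 0: 9−6−0 = 3 → Ȟ^0 ≅ Z^3
degree 1: 10−4−6 = 0 → Ȟ^1 ≅ 0
degree 2: 5−1−4 = 0 → Ȟ^2 ≅ 0

Ȟ^0(U;F) ≅ Z^3,  Ȟ^1(U;F) ≅ 0,  Ȟ^2(U;F) ≅ 0


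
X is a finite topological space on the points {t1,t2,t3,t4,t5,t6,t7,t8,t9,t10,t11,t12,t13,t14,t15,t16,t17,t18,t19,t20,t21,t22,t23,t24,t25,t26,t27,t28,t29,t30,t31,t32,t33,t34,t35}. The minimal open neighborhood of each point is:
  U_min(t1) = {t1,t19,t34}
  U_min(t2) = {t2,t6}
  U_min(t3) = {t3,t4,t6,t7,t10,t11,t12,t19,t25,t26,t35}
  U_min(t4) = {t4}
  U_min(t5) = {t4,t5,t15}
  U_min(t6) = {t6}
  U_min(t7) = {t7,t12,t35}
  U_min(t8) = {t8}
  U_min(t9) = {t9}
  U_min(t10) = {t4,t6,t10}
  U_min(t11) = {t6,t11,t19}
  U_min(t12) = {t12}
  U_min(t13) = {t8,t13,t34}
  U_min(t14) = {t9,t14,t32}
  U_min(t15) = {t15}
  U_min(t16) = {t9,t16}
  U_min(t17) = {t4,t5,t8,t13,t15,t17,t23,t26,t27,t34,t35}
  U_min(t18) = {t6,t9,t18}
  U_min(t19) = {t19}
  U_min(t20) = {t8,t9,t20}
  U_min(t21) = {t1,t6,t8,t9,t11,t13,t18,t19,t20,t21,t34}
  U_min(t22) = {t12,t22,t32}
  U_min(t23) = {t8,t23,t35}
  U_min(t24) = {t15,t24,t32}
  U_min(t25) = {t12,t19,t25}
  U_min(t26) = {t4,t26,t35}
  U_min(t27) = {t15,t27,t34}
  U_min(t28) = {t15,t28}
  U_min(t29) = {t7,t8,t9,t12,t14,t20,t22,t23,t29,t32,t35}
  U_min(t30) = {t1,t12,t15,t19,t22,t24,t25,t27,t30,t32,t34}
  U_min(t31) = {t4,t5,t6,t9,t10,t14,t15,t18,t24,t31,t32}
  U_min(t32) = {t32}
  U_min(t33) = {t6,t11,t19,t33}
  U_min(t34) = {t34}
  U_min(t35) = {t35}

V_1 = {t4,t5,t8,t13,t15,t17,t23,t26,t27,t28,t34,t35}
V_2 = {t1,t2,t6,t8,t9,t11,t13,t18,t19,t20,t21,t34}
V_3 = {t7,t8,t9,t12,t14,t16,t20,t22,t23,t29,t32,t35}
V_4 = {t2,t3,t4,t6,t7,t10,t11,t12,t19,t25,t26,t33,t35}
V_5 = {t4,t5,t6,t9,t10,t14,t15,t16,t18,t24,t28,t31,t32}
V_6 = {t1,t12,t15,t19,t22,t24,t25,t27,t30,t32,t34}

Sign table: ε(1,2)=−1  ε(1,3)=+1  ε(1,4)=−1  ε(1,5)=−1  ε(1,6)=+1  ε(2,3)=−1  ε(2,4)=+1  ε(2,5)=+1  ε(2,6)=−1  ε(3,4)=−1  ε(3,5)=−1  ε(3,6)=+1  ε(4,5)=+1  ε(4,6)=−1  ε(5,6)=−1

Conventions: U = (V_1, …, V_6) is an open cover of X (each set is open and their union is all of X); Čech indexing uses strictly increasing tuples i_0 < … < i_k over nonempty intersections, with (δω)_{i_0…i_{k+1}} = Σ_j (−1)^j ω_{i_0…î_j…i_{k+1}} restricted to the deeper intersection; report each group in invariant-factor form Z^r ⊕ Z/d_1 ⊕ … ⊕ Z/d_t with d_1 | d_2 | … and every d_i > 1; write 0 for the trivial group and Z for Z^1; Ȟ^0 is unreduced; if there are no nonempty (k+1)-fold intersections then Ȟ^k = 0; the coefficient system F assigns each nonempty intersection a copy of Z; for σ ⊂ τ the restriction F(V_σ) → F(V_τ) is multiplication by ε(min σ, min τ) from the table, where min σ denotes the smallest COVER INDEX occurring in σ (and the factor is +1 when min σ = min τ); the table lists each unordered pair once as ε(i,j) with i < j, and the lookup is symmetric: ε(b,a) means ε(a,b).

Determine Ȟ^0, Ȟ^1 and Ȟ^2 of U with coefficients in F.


nerve of the cover:
  V12={t8,t13,t34} V13={t8,t23,t35} V14={t4,t26,t35} V15={t4,t5,t15,t28} V16={t15,t27,t34} V23={t8,t9,t20} V24={t2,t6,t11,t19} V25={t6,t9,t18} V26={t1,t19,t34} V34={t7,t12,t35} V35={t9,t14,t16,t32} V36={t12,t22,t32} V45={t4,t6,t10} V46={t12,t19,t25} V56={t15,t24,t32}
  V123={t8} V126={t34} V134={t35} V145={t4} V156={t15} V235={t9} V245={t6} V246={t19} V346={t12} V356={t32}
C dims 6,15,10; δ0: rk 5, SNF 1^5; δ1: rk 10, SNF 1^9·2
Ȟ^0 = (6 − 5) − 0 = 1, so Ȟ^0 ≅ Z
Ȟ^1 = (15 − 10) − 5 = 0, so Ȟ^1 ≅ 0
Ȟ^2 = (10 − 0) − 10 = 0 plus torsion [2], so Ȟ^2 ≅ Z/2

Ȟ^0 = Z,  Ȟ^1 = 0,  Ȟ^2 = Z/2


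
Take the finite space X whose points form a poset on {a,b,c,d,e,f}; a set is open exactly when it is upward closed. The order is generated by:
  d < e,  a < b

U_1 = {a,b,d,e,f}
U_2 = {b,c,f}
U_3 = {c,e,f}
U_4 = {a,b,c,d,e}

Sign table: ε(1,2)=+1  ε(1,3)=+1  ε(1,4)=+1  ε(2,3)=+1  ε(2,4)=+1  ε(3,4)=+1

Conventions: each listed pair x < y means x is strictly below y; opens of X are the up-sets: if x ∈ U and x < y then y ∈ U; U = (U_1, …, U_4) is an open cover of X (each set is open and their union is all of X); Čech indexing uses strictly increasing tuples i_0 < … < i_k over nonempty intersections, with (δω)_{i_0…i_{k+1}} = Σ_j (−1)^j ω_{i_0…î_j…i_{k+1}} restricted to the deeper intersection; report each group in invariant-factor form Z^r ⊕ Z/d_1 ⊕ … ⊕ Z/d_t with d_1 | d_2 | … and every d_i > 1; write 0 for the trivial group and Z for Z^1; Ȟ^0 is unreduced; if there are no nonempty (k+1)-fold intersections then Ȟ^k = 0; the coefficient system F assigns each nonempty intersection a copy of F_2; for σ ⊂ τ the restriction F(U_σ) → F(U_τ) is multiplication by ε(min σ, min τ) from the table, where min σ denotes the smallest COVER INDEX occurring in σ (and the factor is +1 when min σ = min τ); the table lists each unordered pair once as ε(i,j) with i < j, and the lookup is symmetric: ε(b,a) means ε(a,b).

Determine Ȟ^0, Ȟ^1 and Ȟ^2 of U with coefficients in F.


Ȟ^0(U;F) ≅ Z/2, Ȟ^1(U;F) ≅ 0, Ȟ^2(U;F) ≅ Z/2

cover nerve:
  U12={b,f} U13={e,f} U14={a,b,d,e} U23={c,f} U24={b,c} U34={c,e}
  U123={f} U124={b} U134={e} U234={c}
C dims 4,6,4; δ0: rk_F2 3; δ1: rk_F2 3
Ȟ^0: (4−3)−0=1 ⇒ Z/2
Ȟ^1: (6−3)−3=0 ⇒ 0
Ȟ^2: (4−0)−3=1 ⇒ Z/2


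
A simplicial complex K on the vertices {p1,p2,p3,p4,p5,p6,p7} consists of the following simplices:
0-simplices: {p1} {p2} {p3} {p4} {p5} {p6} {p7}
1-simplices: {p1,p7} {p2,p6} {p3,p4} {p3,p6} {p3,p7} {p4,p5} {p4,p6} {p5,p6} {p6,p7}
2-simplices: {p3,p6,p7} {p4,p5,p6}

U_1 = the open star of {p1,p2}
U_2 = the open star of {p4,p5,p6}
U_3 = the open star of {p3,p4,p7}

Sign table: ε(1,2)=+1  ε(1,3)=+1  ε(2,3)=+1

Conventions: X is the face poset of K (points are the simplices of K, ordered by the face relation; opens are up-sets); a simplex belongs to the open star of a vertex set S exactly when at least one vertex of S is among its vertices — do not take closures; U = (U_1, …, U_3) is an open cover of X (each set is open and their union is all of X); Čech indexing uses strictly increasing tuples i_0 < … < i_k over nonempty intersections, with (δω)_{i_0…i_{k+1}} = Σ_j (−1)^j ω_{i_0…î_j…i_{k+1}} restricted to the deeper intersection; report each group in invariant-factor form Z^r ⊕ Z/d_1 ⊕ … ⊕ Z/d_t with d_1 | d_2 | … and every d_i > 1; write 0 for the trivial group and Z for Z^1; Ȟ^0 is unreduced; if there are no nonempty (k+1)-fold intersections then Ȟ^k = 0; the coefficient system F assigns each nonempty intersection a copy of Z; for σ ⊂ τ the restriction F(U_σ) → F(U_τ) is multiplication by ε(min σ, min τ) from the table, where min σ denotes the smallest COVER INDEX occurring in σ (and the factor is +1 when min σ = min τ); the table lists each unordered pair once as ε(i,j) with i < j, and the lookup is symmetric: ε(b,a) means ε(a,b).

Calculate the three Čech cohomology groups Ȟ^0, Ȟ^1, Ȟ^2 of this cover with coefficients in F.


Ȟ^0 = Z,  Ȟ^1 = Z,  Ȟ^2 = 0

nonempty intersections:
  U1={{p1},{p2},{p1,p7},{p2,p6}} U2={{p4},{p5},{p6},{p2,p6},{p3,p4},{p3,p6},{p4,p5},{p4,p6},{p5,p6},{p6,p7},{p3,p6,p7},{p4,p5,p6}} U3={{p3},{p4},{p7},{p1,p7},{p3,p4},{p3,p6},{p3,p7},{p4,p5},{p4,p6},{p6,p7},{p3,p6,p7},{p4,p5,p6}}
  U12={{p2,p6}} U13={{p1,p7}} U23={{p4},{p3,p4},{p3,p6},{p4,p5},{p4,p6},{p6,p7},{p3,p6,p7},{p4,p5,p6}}
C dims 3,3; δ0: rk 2, SNF 1^2
Ȟ^0: (3−2)−0=1 ⇒ Z
Ȟ^1: (3−0)−2=1 ⇒ Z
Ȟ^2: (0−0)−0=0 ⇒ 0


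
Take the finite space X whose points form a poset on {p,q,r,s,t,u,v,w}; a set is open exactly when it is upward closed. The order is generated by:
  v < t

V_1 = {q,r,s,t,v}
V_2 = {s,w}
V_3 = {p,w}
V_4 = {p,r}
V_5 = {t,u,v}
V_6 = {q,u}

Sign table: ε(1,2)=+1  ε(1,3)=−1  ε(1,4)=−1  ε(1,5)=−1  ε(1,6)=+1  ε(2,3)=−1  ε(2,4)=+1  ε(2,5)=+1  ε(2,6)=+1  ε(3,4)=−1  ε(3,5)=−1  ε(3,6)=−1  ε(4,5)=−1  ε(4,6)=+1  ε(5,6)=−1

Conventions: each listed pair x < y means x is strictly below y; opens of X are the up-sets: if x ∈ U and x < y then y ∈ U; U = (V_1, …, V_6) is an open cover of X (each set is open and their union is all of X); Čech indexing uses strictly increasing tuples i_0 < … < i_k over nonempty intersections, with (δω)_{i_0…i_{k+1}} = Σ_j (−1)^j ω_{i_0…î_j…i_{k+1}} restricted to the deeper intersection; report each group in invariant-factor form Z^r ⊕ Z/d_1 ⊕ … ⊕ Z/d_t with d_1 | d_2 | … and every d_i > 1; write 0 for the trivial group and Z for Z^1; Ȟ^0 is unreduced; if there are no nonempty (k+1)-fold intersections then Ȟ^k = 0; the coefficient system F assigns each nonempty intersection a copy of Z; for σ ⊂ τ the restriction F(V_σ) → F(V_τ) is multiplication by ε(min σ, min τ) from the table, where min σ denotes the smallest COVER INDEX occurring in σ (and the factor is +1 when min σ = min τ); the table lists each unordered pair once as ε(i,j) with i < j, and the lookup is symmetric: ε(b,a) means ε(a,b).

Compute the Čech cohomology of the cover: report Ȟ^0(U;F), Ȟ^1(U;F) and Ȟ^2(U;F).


cover nerve:
  V12={s} V14={r} V15={t,v} V16={q} V23={w} V34={p} V56={u}
C dims 6,7; δ0: rk 6, SNF 1^5·2
Ȟ^0: (6−6)−0=0 ⇒ 0
Ȟ^1: (7−0)−6=1 plus torsion [2] ⇒ Z ⊕ Z/2
Ȟ^2: (0−0)−0=0 ⇒ 0

Ȟ^0 = 0; Ȟ^1 = Z ⊕ Z/2; Ȟ^2 = 0


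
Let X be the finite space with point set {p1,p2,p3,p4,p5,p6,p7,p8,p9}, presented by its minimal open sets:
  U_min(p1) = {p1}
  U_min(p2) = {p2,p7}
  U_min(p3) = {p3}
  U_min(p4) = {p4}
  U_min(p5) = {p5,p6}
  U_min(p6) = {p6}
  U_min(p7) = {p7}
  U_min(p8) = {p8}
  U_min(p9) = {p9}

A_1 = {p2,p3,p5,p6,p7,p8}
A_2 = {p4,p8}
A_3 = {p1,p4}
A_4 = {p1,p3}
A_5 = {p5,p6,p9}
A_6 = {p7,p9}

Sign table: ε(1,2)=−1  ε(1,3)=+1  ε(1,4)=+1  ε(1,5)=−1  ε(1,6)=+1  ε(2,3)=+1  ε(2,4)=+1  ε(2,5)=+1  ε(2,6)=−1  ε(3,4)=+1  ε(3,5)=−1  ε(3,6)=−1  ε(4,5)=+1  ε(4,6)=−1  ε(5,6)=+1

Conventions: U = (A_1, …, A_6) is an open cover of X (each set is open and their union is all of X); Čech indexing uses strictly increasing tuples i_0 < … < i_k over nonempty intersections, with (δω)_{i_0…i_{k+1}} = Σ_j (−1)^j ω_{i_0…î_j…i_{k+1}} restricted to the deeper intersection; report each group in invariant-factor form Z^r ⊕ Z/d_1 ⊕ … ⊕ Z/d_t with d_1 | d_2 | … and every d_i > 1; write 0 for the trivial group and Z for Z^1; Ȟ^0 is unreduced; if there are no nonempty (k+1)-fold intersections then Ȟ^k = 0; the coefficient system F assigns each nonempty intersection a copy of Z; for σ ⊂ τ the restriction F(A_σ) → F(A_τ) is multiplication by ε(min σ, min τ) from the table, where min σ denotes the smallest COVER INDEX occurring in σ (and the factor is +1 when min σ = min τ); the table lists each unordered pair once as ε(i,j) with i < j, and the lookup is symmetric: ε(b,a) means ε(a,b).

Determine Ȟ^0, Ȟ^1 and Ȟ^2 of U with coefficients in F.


Ȟ^0 ≅ 0; Ȟ^1 ≅ Z ⊕ Z/2; Ȟ^2 ≅ 0

intersection data:
  A12={p8} A14={p3} A15={p5,p6} A16={p7} A23={p4} A34={p1} A56={p9}
C dims 6,7; δ0: rk 6, SNF 1^5·2
Ȟ^0 = (6 − 6) − 0 = 0, so Ȟ^0 ≅ 0
Ȟ^1 = (7 − 0) − 6 = 1 plus torsion [2], so Ȟ^1 ≅ Z ⊕ Z/2
Ȟ^2 = (0 − 0) − 0 = 0, so Ȟ^2 ≅ 0


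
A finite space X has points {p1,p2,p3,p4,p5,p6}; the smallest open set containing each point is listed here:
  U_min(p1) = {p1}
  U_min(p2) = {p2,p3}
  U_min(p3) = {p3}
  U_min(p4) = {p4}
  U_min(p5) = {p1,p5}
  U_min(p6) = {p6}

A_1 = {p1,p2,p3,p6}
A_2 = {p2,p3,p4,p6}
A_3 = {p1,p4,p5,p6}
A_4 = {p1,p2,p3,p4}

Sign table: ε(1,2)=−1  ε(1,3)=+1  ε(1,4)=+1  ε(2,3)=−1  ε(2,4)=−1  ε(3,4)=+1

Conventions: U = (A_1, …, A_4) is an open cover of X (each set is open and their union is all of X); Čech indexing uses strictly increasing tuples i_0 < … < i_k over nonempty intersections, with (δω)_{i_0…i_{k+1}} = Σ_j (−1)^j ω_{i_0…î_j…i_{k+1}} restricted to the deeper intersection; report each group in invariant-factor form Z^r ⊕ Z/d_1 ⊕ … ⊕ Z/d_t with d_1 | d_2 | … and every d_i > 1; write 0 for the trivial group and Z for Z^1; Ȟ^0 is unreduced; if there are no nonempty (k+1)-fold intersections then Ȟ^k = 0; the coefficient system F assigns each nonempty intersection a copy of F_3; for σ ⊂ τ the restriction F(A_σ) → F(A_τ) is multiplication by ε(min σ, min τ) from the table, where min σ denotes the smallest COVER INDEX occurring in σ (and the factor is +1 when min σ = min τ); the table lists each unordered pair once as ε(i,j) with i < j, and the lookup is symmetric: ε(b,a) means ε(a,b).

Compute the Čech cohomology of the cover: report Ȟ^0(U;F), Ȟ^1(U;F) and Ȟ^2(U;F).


Ȟ^0 ≅ Z/3, Ȟ^1 ≅ 0 and Ȟ^2 ≅ Z/3

cover nerve:
  A12={p2,p3,p6} A13={p1,p6} A14={p1,p2,p3} A23={p4,p6} A24={p2,p3,p4} A34={p1,p4}
  A123={p6} A124={p2,p3} A134={p1} A234={p4}
C dims 4,6,4; δ0: rk_F3 3; δ1: rk_F3 3
Ȟ^0: (4−3)−0=1 ⇒ Z/3
Ȟ^1: (6−3)−3=0 ⇒ 0
Ȟ^2: (4−0)−3=1 ⇒ Z/3


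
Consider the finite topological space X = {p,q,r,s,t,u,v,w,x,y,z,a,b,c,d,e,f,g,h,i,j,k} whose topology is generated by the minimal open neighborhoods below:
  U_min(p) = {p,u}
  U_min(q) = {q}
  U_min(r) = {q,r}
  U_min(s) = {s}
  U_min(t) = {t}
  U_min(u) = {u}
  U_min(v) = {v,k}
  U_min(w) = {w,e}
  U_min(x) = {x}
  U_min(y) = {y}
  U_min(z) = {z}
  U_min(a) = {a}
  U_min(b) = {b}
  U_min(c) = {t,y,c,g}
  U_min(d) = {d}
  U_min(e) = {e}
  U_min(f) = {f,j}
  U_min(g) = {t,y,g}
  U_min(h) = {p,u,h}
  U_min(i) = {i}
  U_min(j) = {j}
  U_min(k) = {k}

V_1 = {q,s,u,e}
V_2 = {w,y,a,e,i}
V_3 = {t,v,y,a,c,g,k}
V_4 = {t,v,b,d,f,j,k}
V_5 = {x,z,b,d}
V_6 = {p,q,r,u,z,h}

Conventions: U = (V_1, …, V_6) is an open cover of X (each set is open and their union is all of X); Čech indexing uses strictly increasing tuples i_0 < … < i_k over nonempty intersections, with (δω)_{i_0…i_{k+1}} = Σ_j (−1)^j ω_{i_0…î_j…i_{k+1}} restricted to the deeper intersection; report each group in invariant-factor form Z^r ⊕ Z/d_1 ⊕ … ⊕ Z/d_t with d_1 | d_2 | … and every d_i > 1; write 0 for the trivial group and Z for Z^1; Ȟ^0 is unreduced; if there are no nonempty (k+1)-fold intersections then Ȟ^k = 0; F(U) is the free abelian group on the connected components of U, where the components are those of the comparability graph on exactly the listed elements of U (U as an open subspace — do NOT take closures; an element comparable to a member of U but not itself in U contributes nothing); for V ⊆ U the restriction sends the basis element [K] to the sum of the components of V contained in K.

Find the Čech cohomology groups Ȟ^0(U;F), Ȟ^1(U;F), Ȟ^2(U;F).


Ȟ^0 ≅ Z^13, Ȟ^1 ≅ 0 and Ȟ^2 ≅ 0

nerve simplices:
  V12={e} V16={q,u} V23={y,a} V34={t,v,k} V45={b,d} V56={z}
components per intersection:
  V1: {q} {s} {u} {e}
  V2: {w,e} {y} {a} {i}
  V3: {t,y,c,g} {v,k} {a}
  V4: {t} {v,k} {b} {d} {f,j}
  V5: {x} {z} {b} {d}
  V6: {p,u,h} {q,r} {z}
  V12: {e}
  V16: {q} {u}
  V23: {y} {a}
  V34: {t} {v,k}
  V45: {b} {d}
  V56: {z}
C dims 23,10; δ0: rk 10, SNF 1^10
degree 0: 23−10−0 = 13 → Ȟ^0 ≅ Z^13
degree 1: 10−0−10 = 0 → Ȟ^1 ≅ 0
degree 2: 0−0−0 = 0 → Ȟ^2 ≅ 0


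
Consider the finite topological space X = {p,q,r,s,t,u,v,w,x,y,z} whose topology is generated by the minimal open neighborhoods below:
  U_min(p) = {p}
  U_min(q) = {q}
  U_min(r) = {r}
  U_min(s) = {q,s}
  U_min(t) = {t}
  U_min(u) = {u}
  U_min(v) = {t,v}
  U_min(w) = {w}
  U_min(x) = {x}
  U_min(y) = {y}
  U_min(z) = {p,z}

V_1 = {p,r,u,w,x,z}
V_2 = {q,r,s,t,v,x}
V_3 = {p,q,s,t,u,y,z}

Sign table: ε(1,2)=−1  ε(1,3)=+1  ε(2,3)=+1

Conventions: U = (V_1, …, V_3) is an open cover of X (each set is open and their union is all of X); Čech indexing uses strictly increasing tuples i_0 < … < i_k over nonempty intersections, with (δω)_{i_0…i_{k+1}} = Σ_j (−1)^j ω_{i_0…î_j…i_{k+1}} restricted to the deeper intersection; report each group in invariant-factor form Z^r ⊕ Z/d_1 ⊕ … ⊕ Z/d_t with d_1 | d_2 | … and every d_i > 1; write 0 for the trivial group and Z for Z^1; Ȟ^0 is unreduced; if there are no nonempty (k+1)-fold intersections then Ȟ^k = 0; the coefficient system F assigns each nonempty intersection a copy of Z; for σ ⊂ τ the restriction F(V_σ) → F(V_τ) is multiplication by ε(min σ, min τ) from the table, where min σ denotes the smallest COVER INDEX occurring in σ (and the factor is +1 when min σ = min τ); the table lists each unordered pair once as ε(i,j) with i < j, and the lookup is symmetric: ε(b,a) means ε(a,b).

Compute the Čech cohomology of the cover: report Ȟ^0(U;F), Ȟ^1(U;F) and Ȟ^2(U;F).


Ȟ^0 ≅ 0, Ȟ^1 ≅ Z/2 and Ȟ^2 ≅ 0

intersection data:
  V12={r,x} V13={p,u,z} V23={q,s,t}
C dims 3,3; δ0: rk 3, SNF 1^2·2
Ȟ^0 = (3 − 3) − 0 = 0, so Ȟ^0 ≅ 0
Ȟ^1 = (3 − 0) − 3 = 0 plus torsion [2], so Ȟ^1 ≅ Z/2
Ȟ^2 = (0 − 0) − 0 = 0, so Ȟ^2 ≅ 0


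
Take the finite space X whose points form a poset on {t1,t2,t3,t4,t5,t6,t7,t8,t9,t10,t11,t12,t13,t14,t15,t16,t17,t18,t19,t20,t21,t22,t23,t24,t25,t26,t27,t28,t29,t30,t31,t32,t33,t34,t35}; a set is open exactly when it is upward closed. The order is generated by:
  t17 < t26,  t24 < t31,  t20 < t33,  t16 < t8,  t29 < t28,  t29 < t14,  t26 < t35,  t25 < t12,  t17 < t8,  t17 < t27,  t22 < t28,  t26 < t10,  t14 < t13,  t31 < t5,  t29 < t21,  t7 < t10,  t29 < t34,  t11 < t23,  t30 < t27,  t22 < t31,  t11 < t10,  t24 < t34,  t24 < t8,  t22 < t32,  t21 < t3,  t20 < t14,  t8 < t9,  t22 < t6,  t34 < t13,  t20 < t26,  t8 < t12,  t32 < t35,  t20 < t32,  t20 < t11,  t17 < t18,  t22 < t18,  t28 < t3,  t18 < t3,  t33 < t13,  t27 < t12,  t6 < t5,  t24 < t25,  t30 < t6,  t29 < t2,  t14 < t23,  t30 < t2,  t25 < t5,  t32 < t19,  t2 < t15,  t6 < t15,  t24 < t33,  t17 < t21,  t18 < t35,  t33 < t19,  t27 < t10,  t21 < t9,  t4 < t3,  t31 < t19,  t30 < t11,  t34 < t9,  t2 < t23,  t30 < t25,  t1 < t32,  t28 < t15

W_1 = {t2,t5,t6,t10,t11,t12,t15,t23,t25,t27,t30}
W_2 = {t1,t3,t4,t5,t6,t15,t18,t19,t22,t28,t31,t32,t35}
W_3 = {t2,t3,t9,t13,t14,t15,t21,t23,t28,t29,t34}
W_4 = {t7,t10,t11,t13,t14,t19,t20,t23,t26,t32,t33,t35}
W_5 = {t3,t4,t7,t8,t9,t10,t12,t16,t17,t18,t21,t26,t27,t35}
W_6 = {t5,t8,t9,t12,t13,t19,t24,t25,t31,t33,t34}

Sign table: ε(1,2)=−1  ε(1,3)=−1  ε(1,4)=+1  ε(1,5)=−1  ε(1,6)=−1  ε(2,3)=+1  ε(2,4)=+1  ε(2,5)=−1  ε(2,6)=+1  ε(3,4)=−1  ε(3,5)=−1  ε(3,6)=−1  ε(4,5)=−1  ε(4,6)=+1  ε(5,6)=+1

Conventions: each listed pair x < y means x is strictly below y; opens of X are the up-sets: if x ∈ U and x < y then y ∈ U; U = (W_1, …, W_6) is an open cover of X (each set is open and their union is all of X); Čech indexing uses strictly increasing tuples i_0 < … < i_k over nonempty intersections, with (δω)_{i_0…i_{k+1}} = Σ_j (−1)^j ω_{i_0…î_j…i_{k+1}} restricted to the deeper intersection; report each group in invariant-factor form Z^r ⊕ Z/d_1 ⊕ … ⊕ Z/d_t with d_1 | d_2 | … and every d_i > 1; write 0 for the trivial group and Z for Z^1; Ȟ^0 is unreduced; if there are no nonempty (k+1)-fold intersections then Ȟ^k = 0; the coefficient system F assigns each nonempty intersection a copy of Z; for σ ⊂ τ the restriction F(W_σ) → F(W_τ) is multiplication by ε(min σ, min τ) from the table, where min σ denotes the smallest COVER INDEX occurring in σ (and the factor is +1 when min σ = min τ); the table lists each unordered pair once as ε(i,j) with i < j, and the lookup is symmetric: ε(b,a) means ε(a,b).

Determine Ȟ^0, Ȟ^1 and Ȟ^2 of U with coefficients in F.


Ȟ^0 ≅ 0, Ȟ^1 ≅ Z/2 and Ȟ^2 ≅ Z

nonempty intersections:
  W12={t5,t6,t15} W13={t2,t15,t23} W14={t10,t11,t23} W15={t10,t12,t27} W16={t5,t12,t25} W23={t3,t15,t28} W24={t19,t32,t35} W25={t3,t4,t18,t35} W26={t5,t19,t31} W34={t13,t14,t23} W35={t3,t9,t21} W36={t9,t13,t34} W45={t7,t10,t26,t35} W46={t13,t19,t33} W56={t8,t9,t12}
  W123={t15} W126={t5} W134={t23} W145={t10} W156={t12} W235={t3} W245={t35} W246={t19} W346={t13} W356={t9}
C dims 6,15,10; δ0: rk 6, SNF 1^5·2; δ1: rk 9, SNF 1^9
Ȟ^0: (6−6)−0=0 ⇒ 0
Ȟ^1: (15−9)−6=0 plus torsion [2] ⇒ Z/2
Ȟ^2: (10−0)−9=1 ⇒ Z
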